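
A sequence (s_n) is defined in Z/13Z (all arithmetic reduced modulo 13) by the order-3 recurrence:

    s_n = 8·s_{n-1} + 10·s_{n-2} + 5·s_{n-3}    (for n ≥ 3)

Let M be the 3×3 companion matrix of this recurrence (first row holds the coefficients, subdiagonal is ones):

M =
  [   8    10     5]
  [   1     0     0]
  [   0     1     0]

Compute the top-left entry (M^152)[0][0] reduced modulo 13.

1

(M^152)[0][0] is the top entry after applying M 152 times to the unit state (1, 0, 0). Equivalently it is h_{154} for the auxiliary sequence (h_n) obeying the same recurrence with h_2 = 1 and h_i = 0 for 0 ≤ i < 2:
h_3 = 8·1 + 10·0 + 5·0 = 8
h_4 = 8·8 + 10·1 + 5·0 = 9
h_5 = 8·9 + 10·8 + 5·1 = 1
h_6 = 8·1 + 10·9 + 5·8 = 8
h_7 = 8·8 + 10·1 + 5·9 = 2
h_8 = 8·2 + 10·8 + 5·1 = 10
h_9 = 8·10 + 10·2 + 5·8 = 10
h_10 = 8·10 + 10·10 + 5·2 = 8
h_11 = 8·8 + 10·10 + 5·10 = 6
h_12 = 8·6 + 10·8 + 5·10 = 9
h_13 = 8·9 + 10·6 + 5·8 = 3
h_14 = 8·3 + 10·9 + 5·6 = 1
h_15 = 8·1 + 10·3 + 5·9 = 5
h_16 = 8·5 + 10·1 + 5·3 = 0
h_17 = 8·0 + 10·5 + 5·1 = 3
h_18 = 8·3 + 10·0 + 5·5 = 10
h_19 = 8·10 + 10·3 + 5·0 = 6
h_20 = 8·6 + 10·10 + 5·3 = 7
h_21 = 8·7 + 10·6 + 5·10 = 10
h_22 = 8·10 + 10·7 + 5·6 = 11
h_23 = 8·11 + 10·10 + 5·7 = 2
h_24 = 8·2 + 10·11 + 5·10 = 7
h_25 = 8·7 + 10·2 + 5·11 = 1
h_26 = 8·1 + 10·7 + 5·2 = 10
h_27 = 8·10 + 10·1 + 5·7 = 8
h_28 = 8·8 + 10·10 + 5·1 = 0
h_29 = 8·0 + 10·8 + 5·10 = 0
h_30 = 8·0 + 10·0 + 5·8 = 1
(h_28, h_29, h_30) = (0, 0, 1) = (h_0, h_1, h_2), so the sequence has period 28.
154 ≡ 14 (mod 28), hence h_154 = h_14 = 1.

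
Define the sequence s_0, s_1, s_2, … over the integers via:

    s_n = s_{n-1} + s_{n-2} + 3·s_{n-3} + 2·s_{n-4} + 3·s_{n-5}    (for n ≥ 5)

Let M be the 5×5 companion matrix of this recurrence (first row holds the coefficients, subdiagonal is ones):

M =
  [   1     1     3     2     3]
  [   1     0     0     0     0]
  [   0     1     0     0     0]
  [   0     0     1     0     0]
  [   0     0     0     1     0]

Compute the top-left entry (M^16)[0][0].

266892

(M^16)[0][0] is the top entry after applying M 16 times to the unit state (1, 0, 0, 0, 0). Equivalently it is h_{20} for the auxiliary sequence (h_n) obeying the same recurrence with h_4 = 1 and h_i = 0 for 0 ≤ i < 4:
h_5 = 1·1 + 1·0 + 3·0 + 2·0 + 3·0 = 1
h_6 = 1·1 + 1·1 + 3·0 + 2·0 + 3·0 = 2
h_7 = 1·2 + 1·1 + 3·1 + 2·0 + 3·0 = 6
h_8 = 1·6 + 1·2 + 3·1 + 2·1 + 3·0 = 13
h_9 = 1·13 + 1·6 + 3·2 + 2·1 + 3·1 = 30
h_10 = 1·30 + 1·13 + 3·6 + 2·2 + 3·1 = 68
h_11 = 1·68 + 1·30 + 3·13 + 2·6 + 3·2 = 155
h_12 = 1·155 + 1·68 + 3·30 + 2·13 + 3·6 = 357
h_13 = 1·357 + 1·155 + 3·68 + 2·30 + 3·13 = 815
h_14 = 1·815 + 1·357 + 3·155 + 2·68 + 3·30 = 1863
h_15 = 1·1863 + 1·815 + 3·357 + 2·155 + 3·68 = 4263
h_16 = 1·4263 + 1·1863 + 3·815 + 2·357 + 3·155 = 9750
h_17 = 1·9750 + 1·4263 + 3·1863 + 2·815 + 3·357 = 22303
h_18 = 1·22303 + 1·9750 + 3·4263 + 2·1863 + 3·815 = 51013
h_19 = 1·51013 + 1·22303 + 3·9750 + 2·4263 + 3·1863 = 116681
h_20 = 1·116681 + 1·51013 + 3·22303 + 2·9750 + 3·4263 = 266892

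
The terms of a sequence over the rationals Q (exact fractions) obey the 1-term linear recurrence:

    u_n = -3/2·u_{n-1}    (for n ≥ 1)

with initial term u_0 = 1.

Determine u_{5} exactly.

u_1 = -3/2·1 = -3/2
u_2 = -3/2·-3/2 = 9/4
u_3 = -3/2·9/4 = -27/8
u_4 = -3/2·-27/8 = 81/16
u_5 = -3/2·81/16 = -243/32

-243/32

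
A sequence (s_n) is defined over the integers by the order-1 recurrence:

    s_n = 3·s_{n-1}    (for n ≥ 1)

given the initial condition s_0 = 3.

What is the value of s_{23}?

s_1 = 3·3 = 9
s_2 = 3·9 = 27
s_3 = 3·27 = 81
s_4 = 3·81 = 243
s_5 = 3·243 = 729
s_6 = 3·729 = 2187
s_7 = 3·2187 = 6561
s_8 = 3·6561 = 19683
s_9 = 3·19683 = 59049
s_10 = 3·59049 = 177147
s_11 = 3·177147 = 531441
s_12 = 3·531441 = 1594323
s_13 = 3·1594323 = 4782969
s_14 = 3·4782969 = 14348907
s_15 = 3·14348907 = 43046721
s_16 = 3·43046721 = 129140163
s_17 = 3·129140163 = 387420489
s_18 = 3·387420489 = 1162261467
s_19 = 3·1162261467 = 3486784401
s_20 = 3·3486784401 = 10460353203
s_21 = 3·10460353203 = 31381059609
s_22 = 3·31381059609 = 94143178827
s_23 = 3·94143178827 = 282429536481

282429536481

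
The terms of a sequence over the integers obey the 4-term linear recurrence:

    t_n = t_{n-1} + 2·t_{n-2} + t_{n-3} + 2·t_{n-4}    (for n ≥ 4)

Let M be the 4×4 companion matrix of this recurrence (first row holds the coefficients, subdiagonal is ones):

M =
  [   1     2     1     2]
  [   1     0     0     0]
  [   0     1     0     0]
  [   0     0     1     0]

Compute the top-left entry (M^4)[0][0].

(M^4)[0][0] is the top entry after applying M 4 times to the unit state (1, 0, 0, 0). Equivalently it is h_{7} for the auxiliary sequence (h_n) obeying the same recurrence with h_3 = 1 and h_i = 0 for 0 ≤ i < 3:
h_4 = 1·1 + 2·0 + 1·0 + 2·0 = 1
h_5 = 1·1 + 2·1 + 1·0 + 2·0 = 3
h_6 = 1·3 + 2·1 + 1·1 + 2·0 = 6
h_7 = 1·6 + 2·3 + 1·1 + 2·1 = 15

15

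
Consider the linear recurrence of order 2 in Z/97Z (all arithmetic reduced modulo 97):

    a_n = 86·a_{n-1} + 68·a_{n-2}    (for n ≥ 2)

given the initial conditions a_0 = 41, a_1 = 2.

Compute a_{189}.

66

a_2 = 86·2 + 68·41 = 50
a_3 = 86·50 + 68·2 = 71
a_4 = 86·71 + 68·50 = 0
a_5 = 86·0 + 68·71 = 75
a_6 = 86·75 + 68·0 = 48
a_7 = 86·48 + 68·75 = 13
Continuing the recurrence:
  a_8 = 17;  a_9 = 18;  a_10 = 85;  a_11 = 95;  a_12 = 79;  a_13 = 62
  a_14 = 34;  a_15 = 59;  a_16 = 14;  a_17 = 75;  a_18 = 30;  a_19 = 17
  a_20 = 10;  a_21 = 76;  a_22 = 38;  a_23 = 94;  a_24 = 95;  a_25 = 12
  a_26 = 23;  a_27 = 78;  a_28 = 27;  a_29 = 60;  a_30 = 12;  a_31 = 68
  a_32 = 68;  a_33 = 93;  a_34 = 12;  a_35 = 81;  a_36 = 22;  a_37 = 28
  a_38 = 24;  a_39 = 88;  a_40 = 82;  a_41 = 38;  a_42 = 17;  a_43 = 69
  a_44 = 9;  a_45 = 34;  a_46 = 44;  a_47 = 82;  a_48 = 53;  a_49 = 46
  a_50 = 91;  a_51 = 90;  a_52 = 57;  a_53 = 61;  a_54 = 4;  a_55 = 30
  a_56 = 39;  a_57 = 59;  a_58 = 63;  a_59 = 21;  a_60 = 76;  a_61 = 10
  a_62 = 14;  a_63 = 41;  a_64 = 16;  a_65 = 90;  a_66 = 1;  a_67 = 95
  a_68 = 90;  a_69 = 38;  a_70 = 76;  a_71 = 2;  a_72 = 5;  a_73 = 81
  a_74 = 31;  a_75 = 26;  a_76 = 76;  a_77 = 59;  a_78 = 57;  a_79 = 87
  a_80 = 9;  a_81 = 94;  a_82 = 63;  a_83 = 73;  a_84 = 86;  a_85 = 41
  a_86 = 62;  a_87 = 69;  a_88 = 62;  a_89 = 33;  a_90 = 70;  a_91 = 19
  a_92 = 89;  a_93 = 22;  a_94 = 87;  a_95 = 54;  a_96 = 84;  a_97 = 32
  a_98 = 25;  a_99 = 58;  a_100 = 92;  a_101 = 22;  a_102 = 0;  a_103 = 41
  a_104 = 34;  a_105 = 86;  a_106 = 8;  a_107 = 37;  a_108 = 40;  a_109 = 39
  a_110 = 60;  a_111 = 52;  a_112 = 16;  a_113 = 62;  a_114 = 18;  a_115 = 41
  a_116 = 94;  a_117 = 8;  a_118 = 96;  a_119 = 70;  a_120 = 35;  a_121 = 10
  a_122 = 39;  a_123 = 57;  a_124 = 85;  a_125 = 31;  a_126 = 7;  a_127 = 91
  a_128 = 57;  a_129 = 32;  a_130 = 32;  a_131 = 78;  a_132 = 57;  a_133 = 21
  a_134 = 56;  a_135 = 36;  a_136 = 17;  a_137 = 30;  a_138 = 50;  a_139 = 35
  a_140 = 8;  a_141 = 61;  a_142 = 67;  a_143 = 16;  a_144 = 15;  a_145 = 50
  a_146 = 82;  a_147 = 73;  a_148 = 20;  a_149 = 88;  a_150 = 4;  a_151 = 23
  a_152 = 19;  a_153 = 94;  a_154 = 64;  a_155 = 62;  a_156 = 81;  a_157 = 27
  a_158 = 70;  a_159 = 96;  a_160 = 18;  a_161 = 25;  a_162 = 76;  a_163 = 88
  a_164 = 29;  a_165 = 39;  a_166 = 88;  a_167 = 35;  a_168 = 70;  a_169 = 58
  a_170 = 48;  a_171 = 21;  a_172 = 26;  a_173 = 75;  a_174 = 70;  a_175 = 62
  a_176 = 4;  a_177 = 1;  a_178 = 67;  a_179 = 10;  a_180 = 81;  a_181 = 80
  a_182 = 69;  a_183 = 25;  a_184 = 52;  a_185 = 61;  a_186 = 52;  a_187 = 84
a_188 = 86·84 + 68·52 = 90
a_189 = 86·90 + 68·84 = 66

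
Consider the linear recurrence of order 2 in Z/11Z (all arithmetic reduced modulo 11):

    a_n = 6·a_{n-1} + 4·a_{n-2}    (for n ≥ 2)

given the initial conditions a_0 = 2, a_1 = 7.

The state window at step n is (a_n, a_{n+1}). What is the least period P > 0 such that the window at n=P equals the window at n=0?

n=0: window = (2, 7)
n=1: window = (7, 6)
n=2: window = (6, 9)
n=3: window = (9, 1)
n=4: window = (1, 9)
n=5: window = (9, 3)
n=6: window = (3, 10)
n=7: window = (10, 6)
n=8: window = (6, 10)
n=9: window = (10, 7)
n=10: window = (7, 5)
n=11: window = (5, 3)
n=12: window = (3, 5)
n=13: window = (5, 9)
n=14: window = (9, 8)
n=15: window = (8, 7)
n=16: window = (7, 8)
n=17: window = (8, 10)
n=18: window = (10, 4)
n=19: window = (4, 9)
n=20: window = (9, 4)
n=21: window = (4, 5)
n=22: window = (5, 2)
n=23: window = (2, 10)
n=24: window = (10, 2)
n=25: window = (2, 8)
n=26: window = (8, 1)
n=27: window = (1, 5)
n=28: window = (5, 1)
n=29: window = (1, 4)
n=30: window = (4, 6)
n=31: window = (6, 8)
n=32: window = (8, 6)
n=33: window = (6, 2)
n=34: window = (2, 3)
n=35: window = (3, 4)
n=36: window = (4, 3)
n=37: window = (3, 1)
n=38: window = (1, 7)
n=39: window = (7, 2)
n=40: window = (2, 7)
window at n=40 equals window at n=0 → period = 40

40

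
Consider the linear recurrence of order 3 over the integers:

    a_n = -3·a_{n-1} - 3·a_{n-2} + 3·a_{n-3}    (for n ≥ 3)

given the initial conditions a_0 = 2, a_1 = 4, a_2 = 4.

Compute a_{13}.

-75816

a_3 = -3·4 + -3·4 + 3·2 = -18
a_4 = -3·-18 + -3·4 + 3·4 = 54
a_5 = -3·54 + -3·-18 + 3·4 = -96
a_6 = -3·-96 + -3·54 + 3·-18 = 72
a_7 = -3·72 + -3·-96 + 3·54 = 234
a_8 = -3·234 + -3·72 + 3·-96 = -1206
a_9 = -3·-1206 + -3·234 + 3·72 = 3132
a_10 = -3·3132 + -3·-1206 + 3·234 = -5076
a_11 = -3·-5076 + -3·3132 + 3·-1206 = 2214
a_12 = -3·2214 + -3·-5076 + 3·3132 = 17982
a_13 = -3·17982 + -3·2214 + 3·-5076 = -75816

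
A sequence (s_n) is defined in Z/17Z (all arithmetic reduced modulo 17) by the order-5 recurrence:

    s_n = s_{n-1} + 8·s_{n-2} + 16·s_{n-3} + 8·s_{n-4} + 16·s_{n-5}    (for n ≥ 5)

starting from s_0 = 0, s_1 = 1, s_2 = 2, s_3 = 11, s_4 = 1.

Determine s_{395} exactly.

s_5 = 1·1 + 8·11 + 16·2 + 8·1 + 16·0 = 10
s_6 = 1·10 + 8·1 + 16·11 + 8·2 + 16·1 = 5
s_7 = 1·5 + 8·10 + 16·1 + 8·11 + 16·2 = 0
s_8 = 1·0 + 8·5 + 16·10 + 8·1 + 16·11 = 10
s_9 = 1·10 + 8·0 + 16·5 + 8·10 + 16·1 = 16
s_10 = 1·16 + 8·10 + 16·0 + 8·5 + 16·10 = 7
Continuing the recurrence:
  s_11 = 1;  s_12 = 2;  s_13 = 2;  s_14 = 6;  s_15 = 4;  s_16 = 14
  s_17 = 3;  s_18 = 4;  s_19 = 6;  s_20 = 7;  s_21 = 10;  s_22 = 4
  s_23 = 2;  s_24 = 6;  s_25 = 6;  s_26 = 6;  s_27 = 9;  s_28 = 12
  s_29 = 1;  s_30 = 11;  s_31 = 5;  s_32 = 9;  s_33 = 0;  s_34 = 1
  s_35 = 4;  s_36 = 11;  s_37 = 16;  s_38 = 6;  s_39 = 1;  s_40 = 15
  s_41 = 15;  s_42 = 13;  s_43 = 1;  s_44 = 5;  s_45 = 3;  s_46 = 12
  s_47 = 9;  s_48 = 5;  s_49 = 16;  s_50 = 4;  s_51 = 0;  s_52 = 13
  s_53 = 13;  s_54 = 14;  s_55 = 16;  s_56 = 15;  s_57 = 16;  s_58 = 15
  s_59 = 4;  s_60 = 8;  s_61 = 2;  s_62 = 13;  s_63 = 4;  s_64 = 13
  s_65 = 6;  s_66 = 4;  s_67 = 7;  s_68 = 14;  s_69 = 16;  s_70 = 11
  s_71 = 7;  s_72 = 14;  s_73 = 3;  s_74 = 10;  s_75 = 14;  s_76 = 9
  s_77 = 2;  s_78 = 1;  s_79 = 8;  s_80 = 4;  s_81 = 6;  s_82 = 2
  s_83 = 7;  s_84 = 7;  s_85 = 3;  s_86 = 11;  s_87 = 14;  s_88 = 12
  s_89 = 11;  s_90 = 8;  s_91 = 15;  s_92 = 14;  s_93 = 15;  s_94 = 12
  s_95 = 9;  s_96 = 0;  s_97 = 13;  s_98 = 0;  s_99 = 11;  s_100 = 6
  s_101 = 11;  s_102 = 1;  s_103 = 1;  s_104 = 1;  s_105 = 5;  s_106 = 9
  s_107 = 4;  s_108 = 10;  s_109 = 4;  s_110 = 11;  s_111 = 5;  s_112 = 12
  s_113 = 12;  s_114 = 0;  s_115 = 11;  s_116 = 5;  s_117 = 7;  s_118 = 7
  s_119 = 10;  s_120 = 3;  s_121 = 8;  s_122 = 3;  s_123 = 1;  s_124 = 14
  s_125 = 12;  s_126 = 3;  s_127 = 5;  s_128 = 9;  s_129 = 9;  s_130 = 3
  s_131 = 1;  s_132 = 15;  s_133 = 15;  s_134 = 13;  s_135 = 4;  s_136 = 8
  s_137 = 13;  s_138 = 9;  s_139 = 5;  s_140 = 5;  s_141 = 13;  s_142 = 5
  s_143 = 16;  s_144 = 10;  s_145 = 11;  s_146 = 0;  s_147 = 14;  s_148 = 16
  s_149 = 2;  s_150 = 3;  s_151 = 13;  s_152 = 13;  s_153 = 12;  s_154 = 6
  s_155 = 3;  s_156 = 11;  s_157 = 10;  s_158 = 12;  s_159 = 14;  s_160 = 15
  s_161 = 14;  s_162 = 2;  s_163 = 12;  s_164 = 1;  s_165 = 5;  s_166 = 3
  s_167 = 0;  s_168 = 15;  s_169 = 0;  s_170 = 3;  s_171 = 2;  s_172 = 10
  s_173 = 8;  s_174 = 8;  s_175 = 7;  s_176 = 5;  s_177 = 5;  s_178 = 9
  s_179 = 7;  s_180 = 5;  s_181 = 2;  s_182 = 0;  s_183 = 7;  s_184 = 4
  s_185 = 3;  s_186 = 9;  s_187 = 0;  s_188 = 9;  s_189 = 3;  s_190 = 8
  s_191 = 14;  s_192 = 11;  s_193 = 11;  s_194 = 10;  s_195 = 4;  s_196 = 11
  s_197 = 8;  s_198 = 8;  s_199 = 15;  s_200 = 2;  s_201 = 14;  s_202 = 3
  s_203 = 4;  s_204 = 15;  s_205 = 1;  s_206 = 8;  s_207 = 13;  s_208 = 5
  s_209 = 9;  s_210 = 14;  s_211 = 7;  s_212 = 1;  s_213 = 8;  s_214 = 10
  s_215 = 13;  s_216 = 1;  s_217 = 5;  s_218 = 4;  s_219 = 1;  s_220 = 6
  s_221 = 15;  s_222 = 4;  s_223 = 3;  s_224 = 16;  s_225 = 14;  s_226 = 3
  s_227 = 0;  s_228 = 16;  s_229 = 7;  s_230 = 9;  s_231 = 12;  s_232 = 1
  s_233 = 9;  s_234 = 2;  s_235 = 7;  s_236 = 10;  s_237 = 16;  s_238 = 11
  s_239 = 13;  s_240 = 5;  s_241 = 12;  s_242 = 9;  s_243 = 6;  s_244 = 8
  s_245 = 2;  s_246 = 1;  s_247 = 14;  s_248 = 10;  s_249 = 10;  s_250 = 14
  s_251 = 8;  s_252 = 6;  s_253 = 7;  s_254 = 13;  s_255 = 11;  s_256 = 12
  s_257 = 1;  s_258 = 13;  s_259 = 16;  s_260 = 0;  s_261 = 9;  s_262 = 11
  s_263 = 11;  s_264 = 6;  s_265 = 2;  s_266 = 16;  s_267 = 1;  s_268 = 11
  s_269 = 13;  s_270 = 5;  s_271 = 5;  s_272 = 0;  s_273 = 9;  s_274 = 14
  s_275 = 2;  s_276 = 15;  s_277 = 4;  s_278 = 4;  s_279 = 6;  s_280 = 16
  s_281 = 9;  s_282 = 6;  s_283 = 4;  s_284 = 12;  s_285 = 9;  s_286 = 4
  s_287 = 5;  s_288 = 1;  s_289 = 12;  s_290 = 4;  s_291 = 16;  s_292 = 5
  s_293 = 3;  s_294 = 13;  s_295 = 3;  s_296 = 9;  s_297 = 5;  s_298 = 5
  s_299 = 13;  s_300 = 15;  s_301 = 9;  s_302 = 15;  s_303 = 1;  s_304 = 15
  s_305 = 14;  s_306 = 6;  s_307 = 11;  s_308 = 11;  s_309 = 3;  s_310 = 12
  s_311 = 5;  s_312 = 5;  s_313 = 12;  s_314 = 4;  s_315 = 4;  s_316 = 8
  s_317 = 8;  s_318 = 3;  s_319 = 2;  s_320 = 10;  s_321 = 11;  s_322 = 3
  s_323 = 9;  s_324 = 15;  s_325 = 9;  s_326 = 14;  s_327 = 4;  s_328 = 14
  s_329 = 4;  s_330 = 11;  s_331 = 13;  s_332 = 1;  s_333 = 10;  s_334 = 4
  s_335 = 6;  s_336 = 6;  s_337 = 10;  s_338 = 6;  s_339 = 5;  s_340 = 0
  s_341 = 6;  s_342 = 5;  s_343 = 2;  s_344 = 14;  s_345 = 5;  s_346 = 13
  s_347 = 16;  s_348 = 4;  s_349 = 9;  s_350 = 5;  s_351 = 1;  s_352 = 14
  s_353 = 0;  s_354 = 6;  s_355 = 12;  s_356 = 1;  s_357 = 9;  s_358 = 2
  s_359 = 10;  s_360 = 13;  s_361 = 9;  s_362 = 8;  s_363 = 9;  s_364 = 5
  s_365 = 9;  s_366 = 10;  s_367 = 5;  s_368 = 5;  s_369 = 0;  s_370 = 4
  s_371 = 12;  s_372 = 11;  s_373 = 13;  s_374 = 2;  s_375 = 0;  s_376 = 11
  s_377 = 0;  s_378 = 6;  s_379 = 10;  s_380 = 10;  s_381 = 5;  s_382 = 4
  s_383 = 6;  s_384 = 1;  s_385 = 7;  s_386 = 2;  s_387 = 16;  s_388 = 10
  s_389 = 4;  s_390 = 9;  s_391 = 4;  s_392 = 0;  s_393 = 11
s_394 = 1·11 + 8·0 + 16·4 + 8·9 + 16·4 = 7
s_395 = 1·7 + 8·11 + 16·0 + 8·4 + 16·9 = 16

16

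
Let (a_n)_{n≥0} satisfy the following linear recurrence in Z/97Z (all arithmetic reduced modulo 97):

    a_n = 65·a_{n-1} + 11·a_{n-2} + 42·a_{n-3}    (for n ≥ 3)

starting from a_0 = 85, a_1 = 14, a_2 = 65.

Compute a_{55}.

77

a_3 = 65·65 + 11·14 + 42·85 = 92
a_4 = 65·92 + 11·65 + 42·14 = 8
a_5 = 65·8 + 11·92 + 42·65 = 91
a_6 = 65·91 + 11·8 + 42·92 = 70
a_7 = 65·70 + 11·91 + 42·8 = 67
a_8 = 65·67 + 11·70 + 42·91 = 23
a_9 = 65·23 + 11·67 + 42·70 = 31
a_10 = 65·31 + 11·23 + 42·67 = 38
a_11 = 65·38 + 11·31 + 42·23 = 91
a_12 = 65·91 + 11·38 + 42·31 = 69
a_13 = 65·69 + 11·91 + 42·38 = 1
a_14 = 65·1 + 11·69 + 42·91 = 87
a_15 = 65·87 + 11·1 + 42·69 = 28
a_16 = 65·28 + 11·87 + 42·1 = 6
a_17 = 65·6 + 11·28 + 42·87 = 84
a_18 = 65·84 + 11·6 + 42·28 = 9
a_19 = 65·9 + 11·84 + 42·6 = 15
a_20 = 65·15 + 11·9 + 42·84 = 43
a_21 = 65·43 + 11·15 + 42·9 = 40
a_22 = 65·40 + 11·43 + 42·15 = 17
a_23 = 65·17 + 11·40 + 42·43 = 53
a_24 = 65·53 + 11·17 + 42·40 = 74
a_25 = 65·74 + 11·53 + 42·17 = 93
a_26 = 65·93 + 11·74 + 42·53 = 64
a_27 = 65·64 + 11·93 + 42·74 = 46
a_28 = 65·46 + 11·64 + 42·93 = 34
a_29 = 65·34 + 11·46 + 42·64 = 69
a_30 = 65·69 + 11·34 + 42·46 = 1
a_31 = 65·1 + 11·69 + 42·34 = 21
a_32 = 65·21 + 11·1 + 42·69 = 6
a_33 = 65·6 + 11·21 + 42·1 = 81
a_34 = 65·81 + 11·6 + 42·21 = 5
a_35 = 65·5 + 11·81 + 42·6 = 13
a_36 = 65·13 + 11·5 + 42·81 = 34
a_37 = 65·34 + 11·13 + 42·5 = 41
a_38 = 65·41 + 11·34 + 42·13 = 93
a_39 = 65·93 + 11·41 + 42·34 = 67
a_40 = 65·67 + 11·93 + 42·41 = 19
a_41 = 65·19 + 11·67 + 42·93 = 58
a_42 = 65·58 + 11·19 + 42·67 = 3
a_43 = 65·3 + 11·58 + 42·19 = 79
a_44 = 65·79 + 11·3 + 42·58 = 38
a_45 = 65·38 + 11·79 + 42·3 = 70
a_46 = 65·70 + 11·38 + 42·79 = 41
a_47 = 65·41 + 11·70 + 42·38 = 84
a_48 = 65·84 + 11·41 + 42·70 = 24
a_49 = 65·24 + 11·84 + 42·41 = 35
a_50 = 65·35 + 11·24 + 42·84 = 53
a_51 = 65·53 + 11·35 + 42·24 = 85
a_52 = 65·85 + 11·53 + 42·35 = 12
a_53 = 65·12 + 11·85 + 42·53 = 61
a_54 = 65·61 + 11·12 + 42·85 = 4
a_55 = 65·4 + 11·61 + 42·12 = 77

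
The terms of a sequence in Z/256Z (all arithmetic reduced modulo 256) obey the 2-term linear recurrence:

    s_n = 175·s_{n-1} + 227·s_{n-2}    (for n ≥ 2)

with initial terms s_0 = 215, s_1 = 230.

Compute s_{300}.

71

s_2 = 175·230 + 227·215 = 223
s_3 = 175·223 + 227·230 = 99
s_4 = 175·99 + 227·223 = 106
s_5 = 175·106 + 227·99 = 63
s_6 = 175·63 + 227·106 = 15
s_7 = 175·15 + 227·63 = 30
Continuing the recurrence:
  s_8 = 207;  s_9 = 27;  s_10 = 2;  s_11 = 79;  s_12 = 199;  s_13 = 22
  s_14 = 127;  s_15 = 83;  s_16 = 90;  s_17 = 31;  s_18 = 255;  s_19 = 206
  s_20 = 239;  s_21 = 11;  s_22 = 114;  s_23 = 175;  s_24 = 183;  s_25 = 70
  s_26 = 31;  s_27 = 67;  s_28 = 74;  s_29 = 255;  s_30 = 239;  s_31 = 126
  s_32 = 15;  s_33 = 251;  s_34 = 226;  s_35 = 15;  s_36 = 167;  s_37 = 118
  s_38 = 191;  s_39 = 51;  s_40 = 58;  s_41 = 223;  s_42 = 223;  s_43 = 46
  s_44 = 47;  s_45 = 235;  s_46 = 82;  s_47 = 111;  s_48 = 151;  s_49 = 166
  s_50 = 95;  s_51 = 35;  s_52 = 42;  s_53 = 191;  s_54 = 207;  s_55 = 222
  s_56 = 79;  s_57 = 219;  s_58 = 194;  s_59 = 207;  s_60 = 135;  s_61 = 214
  s_62 = 255;  s_63 = 19;  s_64 = 26;  s_65 = 159;  s_66 = 191;  s_67 = 142
  s_68 = 111;  s_69 = 203;  s_70 = 50;  s_71 = 47;  s_72 = 119;  s_73 = 6
  s_74 = 159;  s_75 = 3;  s_76 = 10;  s_77 = 127;  s_78 = 175;  s_79 = 62
  s_80 = 143;  s_81 = 187;  s_82 = 162;  s_83 = 143;  s_84 = 103;  s_85 = 54
  s_86 = 63;  s_87 = 243;  s_88 = 250;  s_89 = 95;  s_90 = 159;  s_91 = 238
  s_92 = 175;  s_93 = 171;  s_94 = 18;  s_95 = 239;  s_96 = 87;  s_97 = 102
  s_98 = 223;  s_99 = 227;  s_100 = 234;  s_101 = 63;  s_102 = 143;  s_103 = 158
  s_104 = 207;  s_105 = 155;  s_106 = 130;  s_107 = 79;  s_108 = 71;  s_109 = 150
  s_110 = 127;  s_111 = 211;  s_112 = 218;  s_113 = 31;  s_114 = 127;  s_115 = 78
  s_116 = 239;  s_117 = 139;  s_118 = 242;  s_119 = 175;  s_120 = 55;  s_121 = 198
  s_122 = 31;  s_123 = 195;  s_124 = 202;  s_125 = 255;  s_126 = 111;  s_127 = 254
  s_128 = 15;  s_129 = 123;  s_130 = 98;  s_131 = 15;  s_132 = 39;  s_133 = 246
  s_134 = 191;  s_135 = 179;  s_136 = 186;  s_137 = 223;  s_138 = 95;  s_139 = 174
  s_140 = 47;  s_141 = 107;  s_142 = 210;  s_143 = 111;  s_144 = 23;  s_145 = 38
  s_146 = 95;  s_147 = 163;  s_148 = 170;  s_149 = 191;  s_150 = 79;  s_151 = 94
  s_152 = 79;  s_153 = 91;  s_154 = 66;  s_155 = 207;  s_156 = 7;  s_157 = 86
  s_158 = 255;  s_159 = 147;  s_160 = 154;  s_161 = 159;  s_162 = 63;  s_163 = 14
  s_164 = 111;  s_165 = 75;  s_166 = 178;  s_167 = 47;  s_168 = 247;  s_169 = 134
  s_170 = 159;  s_171 = 131;  s_172 = 138;  s_173 = 127;  s_174 = 47;  s_175 = 190
  s_176 = 143;  s_177 = 59;  s_178 = 34;  s_179 = 143;  s_180 = 231;  s_181 = 182
  s_182 = 63;  s_183 = 115;  s_184 = 122;  s_185 = 95;  s_186 = 31;  s_187 = 110
  s_188 = 175;  s_189 = 43;  s_190 = 146;  s_191 = 239;  s_192 = 215;  s_193 = 230
  s_194 = 223;  s_195 = 99;  s_196 = 106;  s_197 = 63;  s_198 = 15;  s_199 = 30
  s_200 = 207;  s_201 = 27;  s_202 = 2;  s_203 = 79;  s_204 = 199;  s_205 = 22
  s_206 = 127;  s_207 = 83;  s_208 = 90;  s_209 = 31;  s_210 = 255;  s_211 = 206
  s_212 = 239;  s_213 = 11;  s_214 = 114;  s_215 = 175;  s_216 = 183;  s_217 = 70
  s_218 = 31;  s_219 = 67;  s_220 = 74;  s_221 = 255;  s_222 = 239;  s_223 = 126
  s_224 = 15;  s_225 = 251;  s_226 = 226;  s_227 = 15;  s_228 = 167;  s_229 = 118
  s_230 = 191;  s_231 = 51;  s_232 = 58;  s_233 = 223;  s_234 = 223;  s_235 = 46
  s_236 = 47;  s_237 = 235;  s_238 = 82;  s_239 = 111;  s_240 = 151;  s_241 = 166
  s_242 = 95;  s_243 = 35;  s_244 = 42;  s_245 = 191;  s_246 = 207;  s_247 = 222
  s_248 = 79;  s_249 = 219;  s_250 = 194;  s_251 = 207;  s_252 = 135;  s_253 = 214
  s_254 = 255;  s_255 = 19;  s_256 = 26;  s_257 = 159;  s_258 = 191;  s_259 = 142
  s_260 = 111;  s_261 = 203;  s_262 = 50;  s_263 = 47;  s_264 = 119;  s_265 = 6
  s_266 = 159;  s_267 = 3;  s_268 = 10;  s_269 = 127;  s_270 = 175;  s_271 = 62
  s_272 = 143;  s_273 = 187;  s_274 = 162;  s_275 = 143;  s_276 = 103;  s_277 = 54
  s_278 = 63;  s_279 = 243;  s_280 = 250;  s_281 = 95;  s_282 = 159;  s_283 = 238
  s_284 = 175;  s_285 = 171;  s_286 = 18;  s_287 = 239;  s_288 = 87;  s_289 = 102
  s_290 = 223;  s_291 = 227;  s_292 = 234;  s_293 = 63;  s_294 = 143;  s_295 = 158
  s_296 = 207;  s_297 = 155;  s_298 = 130
s_299 = 175·130 + 227·155 = 79
s_300 = 175·79 + 227·130 = 71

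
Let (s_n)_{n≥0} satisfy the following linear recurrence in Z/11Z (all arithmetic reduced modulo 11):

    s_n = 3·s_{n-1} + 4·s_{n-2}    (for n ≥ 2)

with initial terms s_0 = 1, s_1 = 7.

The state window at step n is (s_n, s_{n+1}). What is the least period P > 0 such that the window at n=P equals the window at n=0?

10

n=0: window = (1, 7)
n=1: window = (7, 3)
n=2: window = (3, 4)
n=3: window = (4, 2)
n=4: window = (2, 0)
n=5: window = (0, 8)
n=6: window = (8, 2)
n=7: window = (2, 5)
n=8: window = (5, 1)
n=9: window = (1, 1)
n=10: window = (1, 7)
window at n=10 equals window at n=0 → period = 10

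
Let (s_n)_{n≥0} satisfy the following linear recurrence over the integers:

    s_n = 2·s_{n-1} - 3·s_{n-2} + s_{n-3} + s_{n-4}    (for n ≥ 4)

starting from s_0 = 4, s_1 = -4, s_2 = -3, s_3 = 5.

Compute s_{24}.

-193991

s_4 = 2·5 + -3·-3 + 1·-4 + 1·4 = 19
s_5 = 2·19 + -3·5 + 1·-3 + 1·-4 = 16
s_6 = 2·16 + -3·19 + 1·5 + 1·-3 = -23
s_7 = 2·-23 + -3·16 + 1·19 + 1·5 = -70
s_8 = 2·-70 + -3·-23 + 1·16 + 1·19 = -36
s_9 = 2·-36 + -3·-70 + 1·-23 + 1·16 = 131
s_10 = 2·131 + -3·-36 + 1·-70 + 1·-23 = 277
s_11 = 2·277 + -3·131 + 1·-36 + 1·-70 = 55
s_12 = 2·55 + -3·277 + 1·131 + 1·-36 = -626
s_13 = 2·-626 + -3·55 + 1·277 + 1·131 = -1009
s_14 = 2·-1009 + -3·-626 + 1·55 + 1·277 = 192
s_15 = 2·192 + -3·-1009 + 1·-626 + 1·55 = 2840
s_16 = 2·2840 + -3·192 + 1·-1009 + 1·-626 = 3469
s_17 = 2·3469 + -3·2840 + 1·192 + 1·-1009 = -2399
s_18 = 2·-2399 + -3·3469 + 1·2840 + 1·192 = -12173
s_19 = 2·-12173 + -3·-2399 + 1·3469 + 1·2840 = -10840
s_20 = 2·-10840 + -3·-12173 + 1·-2399 + 1·3469 = 15909
s_21 = 2·15909 + -3·-10840 + 1·-12173 + 1·-2399 = 49766
s_22 = 2·49766 + -3·15909 + 1·-10840 + 1·-12173 = 28792
s_23 = 2·28792 + -3·49766 + 1·15909 + 1·-10840 = -86645
s_24 = 2·-86645 + -3·28792 + 1·49766 + 1·15909 = -193991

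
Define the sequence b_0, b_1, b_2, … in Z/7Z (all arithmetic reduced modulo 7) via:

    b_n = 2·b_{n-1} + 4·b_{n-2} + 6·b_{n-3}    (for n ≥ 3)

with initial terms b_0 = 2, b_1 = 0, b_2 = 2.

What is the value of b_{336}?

2

b_3 = 2·2 + 4·0 + 6·2 = 2
b_4 = 2·2 + 4·2 + 6·0 = 5
b_5 = 2·5 + 4·2 + 6·2 = 2
b_6 = 2·2 + 4·5 + 6·2 = 1
b_7 = 2·1 + 4·2 + 6·5 = 5
b_8 = 2·5 + 4·1 + 6·2 = 5
b_9 = 2·5 + 4·5 + 6·1 = 1
b_10 = 2·1 + 4·5 + 6·5 = 3
b_11 = 2·3 + 4·1 + 6·5 = 5
b_12 = 2·5 + 4·3 + 6·1 = 0
b_13 = 2·0 + 4·5 + 6·3 = 3
b_14 = 2·3 + 4·0 + 6·5 = 1
b_15 = 2·1 + 4·3 + 6·0 = 0
b_16 = 2·0 + 4·1 + 6·3 = 1
b_17 = 2·1 + 4·0 + 6·1 = 1
b_18 = 2·1 + 4·1 + 6·0 = 6
b_19 = 2·6 + 4·1 + 6·1 = 1
b_20 = 2·1 + 4·6 + 6·1 = 4
b_21 = 2·4 + 4·1 + 6·6 = 6
b_22 = 2·6 + 4·4 + 6·1 = 6
b_23 = 2·6 + 4·6 + 6·4 = 4
b_24 = 2·4 + 4·6 + 6·6 = 5
b_25 = 2·5 + 4·4 + 6·6 = 6
b_26 = 2·6 + 4·5 + 6·4 = 0
b_27 = 2·0 + 4·6 + 6·5 = 5
b_28 = 2·5 + 4·0 + 6·6 = 4
b_29 = 2·4 + 4·5 + 6·0 = 0
b_30 = 2·0 + 4·4 + 6·5 = 4
b_31 = 2·4 + 4·0 + 6·4 = 4
b_32 = 2·4 + 4·4 + 6·0 = 3
b_33 = 2·3 + 4·4 + 6·4 = 4
b_34 = 2·4 + 4·3 + 6·4 = 2
b_35 = 2·2 + 4·4 + 6·3 = 3
b_36 = 2·3 + 4·2 + 6·4 = 3
b_37 = 2·3 + 4·3 + 6·2 = 2
b_38 = 2·2 + 4·3 + 6·3 = 6
b_39 = 2·6 + 4·2 + 6·3 = 3
b_40 = 2·3 + 4·6 + 6·2 = 0
b_41 = 2·0 + 4·3 + 6·6 = 6
b_42 = 2·6 + 4·0 + 6·3 = 2
b_43 = 2·2 + 4·6 + 6·0 = 0
b_44 = 2·0 + 4·2 + 6·6 = 2
(b_42, b_43, b_44) = (2, 0, 2) = (b_0, b_1, b_2), so the sequence has period 42.
336 ≡ 0 (mod 42), hence b_336 = b_0 = 2.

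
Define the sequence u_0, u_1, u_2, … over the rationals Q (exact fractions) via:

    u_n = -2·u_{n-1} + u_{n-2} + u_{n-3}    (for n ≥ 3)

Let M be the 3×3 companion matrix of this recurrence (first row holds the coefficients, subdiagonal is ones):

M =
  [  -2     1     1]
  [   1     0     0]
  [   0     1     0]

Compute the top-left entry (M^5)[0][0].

-56

(M^5)[0][0] is the top entry after applying M 5 times to the unit state (1, 0, 0). Equivalently it is h_{7} for the auxiliary sequence (h_n) obeying the same recurrence with h_2 = 1 and h_i = 0 for 0 ≤ i < 2:
h_3 = -2·1 + 1·0 + 1·0 = -2
h_4 = -2·-2 + 1·1 + 1·0 = 5
h_5 = -2·5 + 1·-2 + 1·1 = -11
h_6 = -2·-11 + 1·5 + 1·-2 = 25
h_7 = -2·25 + 1·-11 + 1·5 = -56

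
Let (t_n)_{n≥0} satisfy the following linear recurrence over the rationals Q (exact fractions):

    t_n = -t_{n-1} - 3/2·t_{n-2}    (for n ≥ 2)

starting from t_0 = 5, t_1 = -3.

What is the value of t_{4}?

-9/4

t_2 = -1·-3 + -3/2·5 = -9/2
t_3 = -1·-9/2 + -3/2·-3 = 9
t_4 = -1·9 + -3/2·-9/2 = -9/4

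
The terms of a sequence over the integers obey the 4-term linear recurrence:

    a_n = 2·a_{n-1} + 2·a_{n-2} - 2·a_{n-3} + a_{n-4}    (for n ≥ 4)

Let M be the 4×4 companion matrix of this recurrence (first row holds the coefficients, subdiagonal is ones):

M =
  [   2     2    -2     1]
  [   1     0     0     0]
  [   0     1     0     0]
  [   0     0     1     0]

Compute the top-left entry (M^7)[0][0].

(M^7)[0][0] is the top entry after applying M 7 times to the unit state (1, 0, 0, 0). Equivalently it is h_{10} for the auxiliary sequence (h_n) obeying the same recurrence with h_3 = 1 and h_i = 0 for 0 ≤ i < 3:
h_4 = 2·1 + 2·0 + -2·0 + 1·0 = 2
h_5 = 2·2 + 2·1 + -2·0 + 1·0 = 6
h_6 = 2·6 + 2·2 + -2·1 + 1·0 = 14
h_7 = 2·14 + 2·6 + -2·2 + 1·1 = 37
h_8 = 2·37 + 2·14 + -2·6 + 1·2 = 92
h_9 = 2·92 + 2·37 + -2·14 + 1·6 = 236
h_10 = 2·236 + 2·92 + -2·37 + 1·14 = 596

596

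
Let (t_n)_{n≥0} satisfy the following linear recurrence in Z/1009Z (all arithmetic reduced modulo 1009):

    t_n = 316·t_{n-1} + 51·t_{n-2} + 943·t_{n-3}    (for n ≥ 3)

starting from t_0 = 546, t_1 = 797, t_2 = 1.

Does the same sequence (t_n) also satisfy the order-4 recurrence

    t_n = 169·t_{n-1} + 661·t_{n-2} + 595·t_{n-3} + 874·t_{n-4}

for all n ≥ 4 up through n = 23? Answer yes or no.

Terms t_0..t_23: 546, 797, 1, 891, 971, 70, 727, 713, 470, 686, 969, 407, 576, 586, 16, 962, 765, 163, 797, 812, 934, 425, 199, 717
n=4: candidate gives 831, actual t_4 = 971 ✗

no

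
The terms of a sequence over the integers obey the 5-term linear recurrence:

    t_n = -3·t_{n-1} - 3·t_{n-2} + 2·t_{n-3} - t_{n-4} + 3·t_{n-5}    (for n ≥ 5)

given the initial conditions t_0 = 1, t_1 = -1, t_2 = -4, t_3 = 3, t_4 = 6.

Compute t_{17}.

t_5 = -3·6 + -3·3 + 2·-4 + -1·-1 + 3·1 = -31
t_6 = -3·-31 + -3·6 + 2·3 + -1·-4 + 3·-1 = 82
t_7 = -3·82 + -3·-31 + 2·6 + -1·3 + 3·-4 = -156
t_8 = -3·-156 + -3·82 + 2·-31 + -1·6 + 3·3 = 163
t_9 = -3·163 + -3·-156 + 2·82 + -1·-31 + 3·6 = 192
t_10 = -3·192 + -3·163 + 2·-156 + -1·82 + 3·-31 = -1552
t_11 = -3·-1552 + -3·192 + 2·163 + -1·-156 + 3·82 = 4808
t_12 = -3·4808 + -3·-1552 + 2·192 + -1·163 + 3·-156 = -10015
t_13 = -3·-10015 + -3·4808 + 2·-1552 + -1·192 + 3·163 = 12814
t_14 = -3·12814 + -3·-10015 + 2·4808 + -1·-1552 + 3·192 = 3347
t_15 = -3·3347 + -3·12814 + 2·-10015 + -1·4808 + 3·-1552 = -77977
t_16 = -3·-77977 + -3·3347 + 2·12814 + -1·-10015 + 3·4808 = 273957
t_17 = -3·273957 + -3·-77977 + 2·3347 + -1·12814 + 3·-10015 = -624105

-624105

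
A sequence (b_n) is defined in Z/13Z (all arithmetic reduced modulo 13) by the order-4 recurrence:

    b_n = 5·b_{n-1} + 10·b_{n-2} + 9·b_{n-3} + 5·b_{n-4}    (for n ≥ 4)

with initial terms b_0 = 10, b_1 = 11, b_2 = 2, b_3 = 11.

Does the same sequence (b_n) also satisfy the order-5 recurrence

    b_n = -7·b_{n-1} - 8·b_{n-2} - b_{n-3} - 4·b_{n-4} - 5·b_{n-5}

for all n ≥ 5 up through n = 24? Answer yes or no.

Terms b_0..b_24: 10, 11, 2, 11, 3, 3, 11, 11, 12, 11, 4, 7, 0, 5, 4, 1, 12, 1, 11, 9, 3, 1, 2, 1, 10
n=5: candidate gives 3, actual b_5 = 3 ✓
n=6: candidate gives 11, actual b_6 = 11 ✓
n=7: candidate gives 11, actual b_7 = 11 ✓
n=8: candidate gives 12, actual b_8 = 12 ✓
n=9: candidate gives 11, actual b_9 = 11 ✓
n=10: candidate gives 4, actual b_10 = 4 ✓
n=11: candidate gives 7, actual b_11 = 7 ✓
n=12: candidate gives 0, actual b_12 = 0 ✓
n=13: candidate gives 5, actual b_13 = 5 ✓
n=14: candidate gives 4, actual b_14 = 4 ✓
n=15: candidate gives 1, actual b_15 = 1 ✓
n=16: candidate gives 12, actual b_16 = 12 ✓
n=17: candidate gives 1, actual b_17 = 1 ✓
n=18: candidate gives 11, actual b_18 = 11 ✓
n=19: candidate gives 9, actual b_19 = 9 ✓
n=20: candidate gives 3, actual b_20 = 3 ✓
n=21: candidate gives 1, actual b_21 = 1 ✓
n=22: candidate gives 2, actual b_22 = 2 ✓
n=23: candidate gives 1, actual b_23 = 1 ✓
n=24: candidate gives 10, actual b_24 = 10 ✓

yes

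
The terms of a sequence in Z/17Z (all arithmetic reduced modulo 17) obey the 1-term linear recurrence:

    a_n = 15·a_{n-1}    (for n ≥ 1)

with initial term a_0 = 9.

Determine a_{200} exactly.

9

a_1 = 15·9 = 16
a_2 = 15·16 = 2
a_3 = 15·2 = 13
a_4 = 15·13 = 8
a_5 = 15·8 = 1
a_6 = 15·1 = 15
a_7 = 15·15 = 4
a_8 = 15·4 = 9
(a_8) = (9) = (a_0), so the sequence has period 8.
200 ≡ 0 (mod 8), hence a_200 = a_0 = 9.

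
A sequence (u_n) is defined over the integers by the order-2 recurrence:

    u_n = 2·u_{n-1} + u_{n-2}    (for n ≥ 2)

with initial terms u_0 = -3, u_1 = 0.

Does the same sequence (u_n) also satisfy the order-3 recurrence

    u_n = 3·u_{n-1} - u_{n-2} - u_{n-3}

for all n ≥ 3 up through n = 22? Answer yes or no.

Terms u_0..u_22: -3, 0, -3, -6, -15, -36, -87, -210, -507, -1224, -2955, -7134, -17223, -41580, -100383, -242346, -585075, -1412496, -3410067, -8232630, -19875327, -47983284, -115841895
n=3: candidate gives -6, actual u_3 = -6 ✓
n=4: candidate gives -15, actual u_4 = -15 ✓
n=5: candidate gives -36, actual u_5 = -36 ✓
n=6: candidate gives -87, actual u_6 = -87 ✓
n=7: candidate gives -210, actual u_7 = -210 ✓
n=8: candidate gives -507, actual u_8 = -507 ✓
n=9: candidate gives -1224, actual u_9 = -1224 ✓
n=10: candidate gives -2955, actual u_10 = -2955 ✓
n=11: candidate gives -7134, actual u_11 = -7134 ✓
n=12: candidate gives -17223, actual u_12 = -17223 ✓
n=13: candidate gives -41580, actual u_13 = -41580 ✓
n=14: candidate gives -100383, actual u_14 = -100383 ✓
n=15: candidate gives -242346, actual u_15 = -242346 ✓
n=16: candidate gives -585075, actual u_16 = -585075 ✓
n=17: candidate gives -1412496, actual u_17 = -1412496 ✓
n=18: candidate gives -3410067, actual u_18 = -3410067 ✓
n=19: candidate gives -8232630, actual u_19 = -8232630 ✓
n=20: candidate gives -19875327, actual u_20 = -19875327 ✓
n=21: candidate gives -47983284, actual u_21 = -47983284 ✓
n=22: candidate gives -115841895, actual u_22 = -115841895 ✓

yes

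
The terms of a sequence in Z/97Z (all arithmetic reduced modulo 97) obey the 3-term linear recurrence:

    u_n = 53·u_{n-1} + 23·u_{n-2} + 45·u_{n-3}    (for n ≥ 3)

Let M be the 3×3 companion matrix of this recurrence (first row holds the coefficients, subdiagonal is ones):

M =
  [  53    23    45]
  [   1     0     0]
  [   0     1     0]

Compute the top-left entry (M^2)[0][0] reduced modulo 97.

(M^2)[0][0] is the top entry after applying M 2 times to the unit state (1, 0, 0). Equivalently it is h_{4} for the auxiliary sequence (h_n) obeying the same recurrence with h_2 = 1 and h_i = 0 for 0 ≤ i < 2:
h_3 = 53·1 + 23·0 + 45·0 = 53
h_4 = 53·53 + 23·1 + 45·0 = 19

19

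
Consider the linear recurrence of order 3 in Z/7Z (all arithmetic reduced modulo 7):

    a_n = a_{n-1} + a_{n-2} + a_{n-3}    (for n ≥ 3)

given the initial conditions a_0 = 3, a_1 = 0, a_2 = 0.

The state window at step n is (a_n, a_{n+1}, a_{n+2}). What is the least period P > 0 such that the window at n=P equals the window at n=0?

n=0: window = (3, 0, 0)
n=1: window = (0, 0, 3)
n=2: window = (0, 3, 3)
n=3: window = (3, 3, 6)
n=4: window = (3, 6, 5)
n=5: window = (6, 5, 0)
n=6: window = (5, 0, 4)
n=7: window = (0, 4, 2)
n=8: window = (4, 2, 6)
n=9: window = (2, 6, 5)
n=10: window = (6, 5, 6)
n=11: window = (5, 6, 3)
n=12: window = (6, 3, 0)
n=13: window = (3, 0, 2)
n=14: window = (0, 2, 5)
n=15: window = (2, 5, 0)
n=16: window = (5, 0, 0)
n=17: window = (0, 0, 5)
n=18: window = (0, 5, 5)
n=19: window = (5, 5, 3)
n=20: window = (5, 3, 6)
n=21: window = (3, 6, 0)
n=22: window = (6, 0, 2)
n=23: window = (0, 2, 1)
n=24: window = (2, 1, 3)
n=25: window = (1, 3, 6)
n=26: window = (3, 6, 3)
n=27: window = (6, 3, 5)
n=28: window = (3, 5, 0)
n=29: window = (5, 0, 1)
n=30: window = (0, 1, 6)
n=31: window = (1, 6, 0)
n=32: window = (6, 0, 0)
n=33: window = (0, 0, 6)
n=34: window = (0, 6, 6)
n=35: window = (6, 6, 5)
n=36: window = (6, 5, 3)
n=37: window = (5, 3, 0)
n=38: window = (3, 0, 1)
n=39: window = (0, 1, 4)
n=40: window = (1, 4, 5)
…
n=46: window = (0, 4, 3)
n=47: window = (4, 3, 0)
n=48: window = (3, 0, 0)
window at n=48 equals window at n=0 → period = 48

48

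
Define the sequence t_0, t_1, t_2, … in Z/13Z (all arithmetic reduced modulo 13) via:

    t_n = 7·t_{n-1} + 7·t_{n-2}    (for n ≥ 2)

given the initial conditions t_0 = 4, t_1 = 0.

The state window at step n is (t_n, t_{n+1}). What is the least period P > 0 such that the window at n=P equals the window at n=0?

n=0: window = (4, 0)
n=1: window = (0, 2)
n=2: window = (2, 1)
n=3: window = (1, 8)
n=4: window = (8, 11)
n=5: window = (11, 3)
n=6: window = (3, 7)
n=7: window = (7, 5)
n=8: window = (5, 6)
n=9: window = (6, 12)
n=10: window = (12, 9)
n=11: window = (9, 4)
n=12: window = (4, 0)
window at n=12 equals window at n=0 → period = 12

12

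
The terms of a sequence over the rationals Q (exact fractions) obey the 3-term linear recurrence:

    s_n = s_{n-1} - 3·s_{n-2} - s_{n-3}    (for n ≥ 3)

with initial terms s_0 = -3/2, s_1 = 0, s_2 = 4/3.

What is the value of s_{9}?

s_3 = 1·4/3 + -3·0 + -1·-3/2 = 17/6
s_4 = 1·17/6 + -3·4/3 + -1·0 = -7/6
s_5 = 1·-7/6 + -3·17/6 + -1·4/3 = -11
s_6 = 1·-11 + -3·-7/6 + -1·17/6 = -31/3
s_7 = 1·-31/3 + -3·-11 + -1·-7/6 = 143/6
s_8 = 1·143/6 + -3·-31/3 + -1·-11 = 395/6
s_9 = 1·395/6 + -3·143/6 + -1·-31/3 = 14/3

14/3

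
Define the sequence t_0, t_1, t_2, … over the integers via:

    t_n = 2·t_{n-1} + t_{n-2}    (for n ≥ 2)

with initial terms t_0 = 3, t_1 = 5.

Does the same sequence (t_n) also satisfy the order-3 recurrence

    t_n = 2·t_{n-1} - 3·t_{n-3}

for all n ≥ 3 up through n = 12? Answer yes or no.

no

Terms t_0..t_12: 3, 5, 13, 31, 75, 181, 437, 1055, 2547, 6149, 14845, 35839, 86523
n=3: candidate gives 17, actual t_3 = 31 ✗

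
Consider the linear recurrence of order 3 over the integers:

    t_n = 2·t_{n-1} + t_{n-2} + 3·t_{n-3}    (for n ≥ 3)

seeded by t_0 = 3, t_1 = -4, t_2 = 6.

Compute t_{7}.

697

t_3 = 2·6 + 1·-4 + 3·3 = 17
t_4 = 2·17 + 1·6 + 3·-4 = 28
t_5 = 2·28 + 1·17 + 3·6 = 91
t_6 = 2·91 + 1·28 + 3·17 = 261
t_7 = 2·261 + 1·91 + 3·28 = 697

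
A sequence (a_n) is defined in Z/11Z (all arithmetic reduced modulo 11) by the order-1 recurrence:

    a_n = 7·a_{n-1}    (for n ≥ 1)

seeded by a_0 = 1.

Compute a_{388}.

a_1 = 7·1 = 7
a_2 = 7·7 = 5
a_3 = 7·5 = 2
a_4 = 7·2 = 3
a_5 = 7·3 = 10
a_6 = 7·10 = 4
a_7 = 7·4 = 6
a_8 = 7·6 = 9
a_9 = 7·9 = 8
a_10 = 7·8 = 1
(a_10) = (1) = (a_0), so the sequence has period 10.
388 ≡ 8 (mod 10), hence a_388 = a_8 = 9.

9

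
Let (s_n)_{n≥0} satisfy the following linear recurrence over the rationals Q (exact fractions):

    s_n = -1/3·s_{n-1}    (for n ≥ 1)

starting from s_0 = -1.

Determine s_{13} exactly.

s_1 = -1/3·-1 = 1/3
s_2 = -1/3·1/3 = -1/9
s_3 = -1/3·-1/9 = 1/27
s_4 = -1/3·1/27 = -1/81
s_5 = -1/3·-1/81 = 1/243
s_6 = -1/3·1/243 = -1/729
s_7 = -1/3·-1/729 = 1/2187
s_8 = -1/3·1/2187 = -1/6561
s_9 = -1/3·-1/6561 = 1/19683
s_10 = -1/3·1/19683 = -1/59049
s_11 = -1/3·-1/59049 = 1/177147
s_12 = -1/3·1/177147 = -1/531441
s_13 = -1/3·-1/531441 = 1/1594323

1/1594323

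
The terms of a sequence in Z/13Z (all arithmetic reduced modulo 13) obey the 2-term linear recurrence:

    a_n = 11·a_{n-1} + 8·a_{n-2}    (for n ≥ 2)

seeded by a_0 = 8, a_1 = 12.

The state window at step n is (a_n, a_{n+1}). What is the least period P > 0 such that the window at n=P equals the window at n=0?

n=0: window = (8, 12)
n=1: window = (12, 1)
n=2: window = (1, 3)
n=3: window = (3, 2)
n=4: window = (2, 7)
n=5: window = (7, 2)
n=6: window = (2, 0)
n=7: window = (0, 3)
n=8: window = (3, 7)
n=9: window = (7, 10)
n=10: window = (10, 10)
n=11: window = (10, 8)
n=12: window = (8, 12)
window at n=12 equals window at n=0 → period = 12

12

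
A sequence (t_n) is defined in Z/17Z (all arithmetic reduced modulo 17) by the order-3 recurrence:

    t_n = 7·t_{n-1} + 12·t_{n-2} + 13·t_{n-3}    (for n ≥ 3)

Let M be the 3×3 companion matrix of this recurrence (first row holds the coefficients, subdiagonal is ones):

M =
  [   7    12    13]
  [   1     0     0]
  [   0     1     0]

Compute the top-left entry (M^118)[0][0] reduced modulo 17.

(M^118)[0][0] is the top entry after applying M 118 times to the unit state (1, 0, 0). Equivalently it is h_{120} for the auxiliary sequence (h_n) obeying the same recurrence with h_2 = 1 and h_i = 0 for 0 ≤ i < 2:
h_3 = 7·1 + 12·0 + 13·0 = 7
h_4 = 7·7 + 12·1 + 13·0 = 10
h_5 = 7·10 + 12·7 + 13·1 = 14
h_6 = 7·14 + 12·10 + 13·7 = 3
h_7 = 7·3 + 12·14 + 13·10 = 13
h_8 = 7·13 + 12·3 + 13·14 = 3
h_9 = 7·3 + 12·13 + 13·3 = 12
h_10 = 7·12 + 12·3 + 13·13 = 0
h_11 = 7·0 + 12·12 + 13·3 = 13
h_12 = 7·13 + 12·0 + 13·12 = 9
h_13 = 7·9 + 12·13 + 13·0 = 15
h_14 = 7·15 + 12·9 + 13·13 = 8
h_15 = 7·8 + 12·15 + 13·9 = 13
h_16 = 7·13 + 12·8 + 13·15 = 8
h_17 = 7·8 + 12·13 + 13·8 = 10
h_18 = 7·10 + 12·8 + 13·13 = 12
h_19 = 7·12 + 12·10 + 13·8 = 2
h_20 = 7·2 + 12·12 + 13·10 = 16
h_21 = 7·16 + 12·2 + 13·12 = 3
h_22 = 7·3 + 12·16 + 13·2 = 1
h_23 = 7·1 + 12·3 + 13·16 = 13
h_24 = 7·13 + 12·1 + 13·3 = 6
h_25 = 7·6 + 12·13 + 13·1 = 7
h_26 = 7·7 + 12·6 + 13·13 = 1
h_27 = 7·1 + 12·7 + 13·6 = 16
h_28 = 7·16 + 12·1 + 13·7 = 11
h_29 = 7·11 + 12·16 + 13·1 = 10
h_30 = 7·10 + 12·11 + 13·16 = 2
h_31 = 7·2 + 12·10 + 13·11 = 5
h_32 = 7·5 + 12·2 + 13·10 = 2
h_33 = 7·2 + 12·5 + 13·2 = 15
h_34 = 7·15 + 12·2 + 13·5 = 7
h_35 = 7·7 + 12·15 + 13·2 = 0
h_36 = 7·0 + 12·7 + 13·15 = 7
h_37 = 7·7 + 12·0 + 13·7 = 4
h_38 = 7·4 + 12·7 + 13·0 = 10
h_39 = 7·10 + 12·4 + 13·7 = 5
h_40 = 7·5 + 12·10 + 13·4 = 3
h_41 = 7·3 + 12·5 + 13·10 = 7
h_42 = 7·7 + 12·3 + 13·5 = 14
h_43 = 7·14 + 12·7 + 13·3 = 0
h_44 = 7·0 + 12·14 + 13·7 = 4
h_45 = 7·4 + 12·0 + 13·14 = 6
h_46 = 7·6 + 12·4 + 13·0 = 5
h_47 = 7·5 + 12·6 + 13·4 = 6
h_48 = 7·6 + 12·5 + 13·6 = 10
h_49 = 7·10 + 12·6 + 13·5 = 3
h_50 = 7·3 + 12·10 + 13·6 = 15
h_51 = 7·15 + 12·3 + 13·10 = 16
h_52 = 7·16 + 12·15 + 13·3 = 8
h_53 = 7·8 + 12·16 + 13·15 = 1
h_54 = 7·1 + 12·8 + 13·16 = 5
h_55 = 7·5 + 12·1 + 13·8 = 15
h_56 = 7·15 + 12·5 + 13·1 = 8
h_57 = 7·8 + 12·15 + 13·5 = 12
h_58 = 7·12 + 12·8 + 13·15 = 1
h_59 = 7·1 + 12·12 + 13·8 = 0
h_60 = 7·0 + 12·1 + 13·12 = 15
h_61 = 7·15 + 12·0 + 13·1 = 16
h_62 = 7·16 + 12·15 + 13·0 = 3
h_63 = 7·3 + 12·16 + 13·15 = 0
h_64 = 7·0 + 12·3 + 13·16 = 6
h_65 = 7·6 + 12·0 + 13·3 = 13
h_66 = 7·13 + 12·6 + 13·0 = 10
h_67 = 7·10 + 12·13 + 13·6 = 15
h_68 = 7·15 + 12·10 + 13·13 = 3
h_69 = 7·3 + 12·15 + 13·10 = 8
h_70 = 7·8 + 12·3 + 13·15 = 15
h_71 = 7·15 + 12·8 + 13·3 = 2
h_72 = 7·2 + 12·15 + 13·8 = 9
h_73 = 7·9 + 12·2 + 13·15 = 10
h_74 = 7·10 + 12·9 + 13·2 = 0
h_75 = 7·0 + 12·10 + 13·9 = 16
h_76 = 7·16 + 12·0 + 13·10 = 4
h_77 = 7·4 + 12·16 + 13·0 = 16
h_78 = 7·16 + 12·4 + 13·16 = 11
h_79 = 7·11 + 12·16 + 13·4 = 15
h_80 = 7·15 + 12·11 + 13·16 = 3
h_81 = 7·3 + 12·15 + 13·11 = 4
h_82 = 7·4 + 12·3 + 13·15 = 4
h_83 = 7·4 + 12·4 + 13·3 = 13
h_84 = 7·13 + 12·4 + 13·4 = 4
h_85 = 7·4 + 12·13 + 13·4 = 15
h_86 = 7·15 + 12·4 + 13·13 = 16
h_87 = 7·16 + 12·15 + 13·4 = 4
h_88 = 7·4 + 12·16 + 13·15 = 7
h_89 = 7·7 + 12·4 + 13·16 = 16
h_90 = 7·16 + 12·7 + 13·4 = 10
h_91 = 7·10 + 12·16 + 13·7 = 13
h_92 = 7·13 + 12·10 + 13·16 = 11
h_93 = 7·11 + 12·13 + 13·10 = 6
h_94 = 7·6 + 12·11 + 13·13 = 3
h_95 = 7·3 + 12·6 + 13·11 = 15
h_96 = 7·15 + 12·3 + 13·6 = 15
h_97 = 7·15 + 12·15 + 13·3 = 1
h_98 = 7·1 + 12·15 + 13·15 = 8
h_99 = 7·8 + 12·1 + 13·15 = 8
h_100 = 7·8 + 12·8 + 13·1 = 12
h_101 = 7·12 + 12·8 + 13·8 = 12
h_102 = 7·12 + 12·12 + 13·8 = 9
h_103 = 7·9 + 12·12 + 13·12 = 6
h_104 = 7·6 + 12·9 + 13·12 = 0
h_105 = 7·0 + 12·6 + 13·9 = 2
h_106 = 7·2 + 12·0 + 13·6 = 7
h_107 = 7·7 + 12·2 + 13·0 = 5
h_108 = 7·5 + 12·7 + 13·2 = 9
h_109 = 7·9 + 12·5 + 13·7 = 10
h_110 = 7·10 + 12·9 + 13·5 = 5
h_111 = 7·5 + 12·10 + 13·9 = 0
h_112 = 7·0 + 12·5 + 13·10 = 3
h_113 = 7·3 + 12·0 + 13·5 = 1
h_114 = 7·1 + 12·3 + 13·0 = 9
h_115 = 7·9 + 12·1 + 13·3 = 12
h_116 = 7·12 + 12·9 + 13·1 = 1
h_117 = 7·1 + 12·12 + 13·9 = 13
h_118 = 7·13 + 12·1 + 13·12 = 4
h_119 = 7·4 + 12·13 + 13·1 = 10
h_120 = 7·10 + 12·4 + 13·13 = 15

15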